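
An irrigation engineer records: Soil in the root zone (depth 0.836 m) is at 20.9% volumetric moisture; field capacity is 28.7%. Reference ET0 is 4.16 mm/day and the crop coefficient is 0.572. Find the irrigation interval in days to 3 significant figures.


Approach: apply soil-water budget scheduling, SMD = (FC-theta)/100*depth*1000; ETc = ET0*Kc; interval = SMD/ETc.
Step 1 — soil moisture deficit:
  SMD = (28.7 - 20.9)/100 * 0.836 * 1000 = 65.208 mm
Step 2 — daily crop ET (ETc = ET0*Kc):
  ETc = 4.16 * 0.572 = 2.3795 mm/day
Step 3 — irrigation interval (SMD/ETc):
  interval = 65.208 / 2.3795 = 27.4 days
Therefore the irrigation interval = 27.4 days.


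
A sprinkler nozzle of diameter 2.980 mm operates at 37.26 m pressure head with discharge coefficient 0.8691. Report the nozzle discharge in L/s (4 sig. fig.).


Approach: apply the orifice equation, Q = Cd*A*sqrt(2*g*h), A = pi*(d/2)^2.
A = pi*(2.980e-3/2)^2 = 6.97465e-06 m^2
Q = 0.8691 * 6.97465e-06 * sqrt(2*9.81*37.26) * 1000 = 0.1639 L/s
Therefore the nozzle discharge = 0.1639 L/s.


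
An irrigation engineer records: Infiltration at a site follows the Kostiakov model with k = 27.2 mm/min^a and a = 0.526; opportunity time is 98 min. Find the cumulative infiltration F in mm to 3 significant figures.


Approach: apply the Kostiakov infiltration equation, F = k*t^a.
F = 27.2 * 98^0.526 = 303 mm
Therefore the cumulative infiltration F = 303 mm.


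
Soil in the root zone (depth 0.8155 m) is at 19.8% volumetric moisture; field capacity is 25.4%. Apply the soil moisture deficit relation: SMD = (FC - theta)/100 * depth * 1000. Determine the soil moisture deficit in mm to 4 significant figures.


SMD = (25.4 - 19.8)/100 * 0.8155 * 1000 = 45.67 mm
Therefore the soil moisture deficit = 45.67 mm.


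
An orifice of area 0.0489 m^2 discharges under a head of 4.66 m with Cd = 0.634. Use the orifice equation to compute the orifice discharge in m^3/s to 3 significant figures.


Approach: apply the orifice equation, Q = Cd*A*sqrt(2*g*h).
Q = 0.634 * 0.0489 * sqrt(2*9.81*4.66) = 0.296 m^3/s
Therefore the orifice discharge = 0.296 m^3/s.


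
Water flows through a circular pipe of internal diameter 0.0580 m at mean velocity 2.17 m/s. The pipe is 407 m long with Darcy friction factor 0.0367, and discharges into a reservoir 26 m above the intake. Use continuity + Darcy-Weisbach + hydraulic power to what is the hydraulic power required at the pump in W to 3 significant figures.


Approach: apply continuity + Darcy-Weisbach + hydraulic power, Q = A*v; hf = f*(L/D)*(v^2/(2g)); H = static + hf; P = rho*g*Q*H.
Step 1 — flow rate (continuity, Q = A*v):
  A = pi*(0.0580/2)^2 = 0.0026421 m^2
  Q = 0.0026421 * 2.17 = 0.0057333 m^3/s
Step 2 — friction head loss (Darcy-Weisbach):
  hf = 0.0367 * (407/0.0580) * (2.17^2 / (2*9.81))
  hf = 61.809 m
Step 3 — total head: H = 26 + 61.809 = 87.809 m
Step 4 — hydraulic power (P = rho*g*Q*H):
  P = 1000 * 9.81 * 0.0057333 * 87.809 = 4940 W
Therefore the hydraulic power required at the pump = 4940 W.


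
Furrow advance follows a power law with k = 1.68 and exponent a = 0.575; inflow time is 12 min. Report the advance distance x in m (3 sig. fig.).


Approach: apply the power-law advance function, x = k*t^a.
x = 1.68 * 12^0.575 = 7.01 m
Therefore the advance distance x = 7.01 m.


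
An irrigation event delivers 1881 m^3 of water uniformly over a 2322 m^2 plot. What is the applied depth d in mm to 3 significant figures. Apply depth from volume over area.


Approach: apply depth from volume over area, d = (V/A)*1000.
d = (1881 / 2322) * 1000 = 810 mm
Therefore the applied depth d = 810 mm.


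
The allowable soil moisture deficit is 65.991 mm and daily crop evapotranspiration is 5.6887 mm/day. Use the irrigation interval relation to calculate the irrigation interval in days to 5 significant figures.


Approach: apply the irrigation interval relation, interval = SMD / ETc.
interval = 65.991 / 5.6887 = 11.600 days
Therefore the irrigation interval = 11.600 days.


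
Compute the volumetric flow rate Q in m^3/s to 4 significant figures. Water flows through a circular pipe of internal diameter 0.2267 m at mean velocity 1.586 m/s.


Approach: apply the continuity equation for pipe flow, Q = A * v with A = pi*(D/2)^2.
A = pi*(0.2267/2)^2 = 0.0403639 m^2
Q = 0.0403639 * 1.586 = 0.06402 m^3/s
Therefore the volumetric flow rate Q = 0.06402 m^3/s.


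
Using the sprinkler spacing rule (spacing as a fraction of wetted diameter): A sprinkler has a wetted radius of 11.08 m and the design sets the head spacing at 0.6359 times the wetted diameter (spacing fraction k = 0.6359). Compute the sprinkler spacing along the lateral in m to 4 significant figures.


Approach: apply the sprinkler spacing rule (spacing as a fraction of wetted diameter), S = k*(2*R).
S = 0.6359 * (2 * 11.08) = 14.09 m
Therefore the sprinkler spacing along the lateral = 14.09 m.


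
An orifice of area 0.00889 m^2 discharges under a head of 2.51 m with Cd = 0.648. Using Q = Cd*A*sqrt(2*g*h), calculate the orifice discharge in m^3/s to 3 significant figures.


Q = 0.648 * 0.00889 * sqrt(2*9.81*2.51) = 0.0404 m^3/s
Therefore the orifice discharge = 0.0404 m^3/s.


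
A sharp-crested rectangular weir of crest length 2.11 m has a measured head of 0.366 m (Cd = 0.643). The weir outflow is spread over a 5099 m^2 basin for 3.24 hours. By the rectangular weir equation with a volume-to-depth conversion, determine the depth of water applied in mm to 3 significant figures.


Approach: apply the rectangular weir equation with a volume-to-depth conversion, Q = (2/3)*Cd*L*sqrt(2g)*H^1.5; d = Q*t/A * 1000.
Step 1 — weir discharge:
  Q = (2/3)*0.643*2.11*sqrt(2*9.81)*0.366^1.5 = 0.88710 m^3/s
Step 2 — volume: V = 0.88710 * 3.24*3600 = 10347 m^3
Step 3 — depth: d = V/A * 1000 = 10347/5099 * 1000 = 2030 mm
Therefore the depth of water applied = 2030 mm.


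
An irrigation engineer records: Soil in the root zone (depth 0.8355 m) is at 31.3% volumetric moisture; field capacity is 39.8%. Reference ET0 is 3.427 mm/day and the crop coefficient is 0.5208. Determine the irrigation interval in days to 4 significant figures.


Approach: apply soil-water budget scheduling, SMD = (FC-theta)/100*depth*1000; ETc = ET0*Kc; interval = SMD/ETc.
Step 1 — soil moisture deficit:
  SMD = (39.8 - 31.3)/100 * 0.8355 * 1000 = 71.0175 mm
Step 2 — daily crop ET (ETc = ET0*Kc):
  ETc = 3.427 * 0.5208 = 1.78478 mm/day
Step 3 — irrigation interval (SMD/ETc):
  interval = 71.0175 / 1.78478 = 39.79 days
Therefore the irrigation interval = 39.79 days.


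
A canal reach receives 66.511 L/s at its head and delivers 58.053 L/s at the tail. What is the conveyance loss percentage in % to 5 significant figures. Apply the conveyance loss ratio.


Approach: apply the conveyance loss ratio, loss% = ((Q_head - Q_tail)/Q_head)*100.
loss = ((66.511 - 58.053)/66.511)*100 = 12.717 %
Therefore the conveyance loss percentage = 12.717 %.


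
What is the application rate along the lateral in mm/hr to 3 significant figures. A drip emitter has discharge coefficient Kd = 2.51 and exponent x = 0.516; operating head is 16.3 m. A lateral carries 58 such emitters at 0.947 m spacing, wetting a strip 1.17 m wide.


Approach: apply the emitter equation with a lateral mass balance, q = Kd*h^x; Q = n*q; rate = Q/(n*spacing*width).
Step 1 — single emitter flow (q = Kd*h^x):
  q = 2.51 * 16.3^0.516 = 10.597 L/hr
Step 2 — total lateral flow: Q = 58 * 10.597 = 614.60 L/hr
Step 3 — wetted area: A = 58 * 0.947 * 1.17 = 64.263 m^2
Step 4 — application rate: Q/A = 614.60/64.263 = 9.56 mm/hr
Therefore the application rate along the lateral = 9.56 mm/hr.


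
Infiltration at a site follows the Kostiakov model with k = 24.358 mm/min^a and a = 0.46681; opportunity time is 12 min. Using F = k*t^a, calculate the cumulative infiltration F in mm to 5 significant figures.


F = 24.358 * 12^0.46681 = 77.699 mm
Therefore the cumulative infiltration F = 77.699 mm.


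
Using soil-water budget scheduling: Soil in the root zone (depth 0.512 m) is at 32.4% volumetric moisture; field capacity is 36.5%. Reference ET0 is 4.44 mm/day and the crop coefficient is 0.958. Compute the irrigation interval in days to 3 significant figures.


Approach: apply soil-water budget scheduling, SMD = (FC-theta)/100*depth*1000; ETc = ET0*Kc; interval = SMD/ETc.
Step 1 — soil moisture deficit:
  SMD = (36.5 - 32.4)/100 * 0.512 * 1000 = 20.992 mm
Step 2 — daily crop ET (ETc = ET0*Kc):
  ETc = 4.44 * 0.958 = 4.2535 mm/day
Step 3 — irrigation interval (SMD/ETc):
  interval = 20.992 / 4.2535 = 4.94 days
Therefore the irrigation interval = 4.94 days.


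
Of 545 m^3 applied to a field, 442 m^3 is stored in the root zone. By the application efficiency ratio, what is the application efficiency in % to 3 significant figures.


Approach: apply the application efficiency ratio, Ea = (stored/applied)*100.
Ea = (442/545)*100 = 81.1 %
Therefore the application efficiency = 81.1 %.


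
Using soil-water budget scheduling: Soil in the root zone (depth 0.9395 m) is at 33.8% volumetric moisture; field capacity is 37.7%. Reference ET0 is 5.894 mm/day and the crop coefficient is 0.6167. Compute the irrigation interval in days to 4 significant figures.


Approach: apply soil-water budget scheduling, SMD = (FC-theta)/100*depth*1000; ETc = ET0*Kc; interval = SMD/ETc.
Step 1 — soil moisture deficit:
  SMD = (37.7 - 33.8)/100 * 0.9395 * 1000 = 36.6405 mm
Step 2 — daily crop ET (ETc = ET0*Kc):
  ETc = 5.894 * 0.6167 = 3.63483 mm/day
Step 3 — irrigation interval (SMD/ETc):
  interval = 36.6405 / 3.63483 = 10.08 days
Therefore the irrigation interval = 10.08 days.


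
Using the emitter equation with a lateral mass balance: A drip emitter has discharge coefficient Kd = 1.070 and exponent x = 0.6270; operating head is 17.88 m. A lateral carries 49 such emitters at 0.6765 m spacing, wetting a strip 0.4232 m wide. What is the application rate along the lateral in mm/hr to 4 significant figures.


Approach: apply the emitter equation with a lateral mass balance, q = Kd*h^x; Q = n*q; rate = Q/(n*spacing*width).
Step 1 — single emitter flow (q = Kd*h^x):
  q = 1.070 * 17.88^0.6270 = 6.52557 L/hr
Step 2 — total lateral flow: Q = 49 * 6.52557 = 319.753 L/hr
Step 3 — wetted area: A = 49 * 0.6765 * 0.4232 = 14.0284 m^2
Step 4 — application rate: Q/A = 319.753/14.0284 = 22.79 mm/hr
Therefore the application rate along the lateral = 22.79 mm/hr.


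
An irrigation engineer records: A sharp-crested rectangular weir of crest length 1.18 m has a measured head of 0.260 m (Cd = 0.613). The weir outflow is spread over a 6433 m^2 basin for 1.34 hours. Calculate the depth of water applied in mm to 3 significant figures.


Approach: apply the rectangular weir equation with a volume-to-depth conversion, Q = (2/3)*Cd*L*sqrt(2g)*H^1.5; d = Q*t/A * 1000.
Step 1 — weir discharge:
  Q = (2/3)*0.613*1.18*sqrt(2*9.81)*0.260^1.5 = 0.28318 m^3/s
Step 2 — volume: V = 0.28318 * 1.34*3600 = 1366.1 m^3
Step 3 — depth: d = V/A * 1000 = 1366.1/6433 * 1000 = 212 mm
Therefore the depth of water applied = 212 mm.


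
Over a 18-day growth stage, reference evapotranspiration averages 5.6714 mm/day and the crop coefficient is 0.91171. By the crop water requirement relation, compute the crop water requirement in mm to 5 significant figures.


Approach: apply the crop water requirement relation, CWR = ET0 * Kc * days.
CWR = 5.6714 * 0.91171 * 18 = 93.072 mm
Therefore the crop water requirement = 93.072 mm.


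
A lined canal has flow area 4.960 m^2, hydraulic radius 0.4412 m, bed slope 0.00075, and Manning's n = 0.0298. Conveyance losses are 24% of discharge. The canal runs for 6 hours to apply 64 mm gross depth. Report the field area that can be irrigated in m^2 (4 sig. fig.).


Approach: apply Manning's equation with a conveyance and depth budget, Q = (1/n)*A*R^(2/3)*S^(1/2); Q_field = Q*(1-loss); Area = Q_field*t/(d/1000).
Step 1 — canal discharge (Manning's equation):
  Q = (1/0.0298) * 4.960 * 0.4412^(2/3) * 0.00075^(1/2) = 2.64172 m^3/s
Step 2 — delivered flow: Q_field = 2.64172*(1 - 24/100) = 2.00771 m^3/s
Step 3 — volume delivered: V = 2.00771 * 6*3600 = 43366.4 m^3
Step 4 — area served: A = V / (depth/1000) = 43366.4 / 0.064 = 677600 m^2
Therefore the field area that can be irrigated = 677600 m^2.


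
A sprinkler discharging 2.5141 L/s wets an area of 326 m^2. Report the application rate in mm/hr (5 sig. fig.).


Approach: apply the application rate relation, rate = (Q/A)*3600.
rate = (2.5141 / 326) * 3600 = 27.763 mm/hr
Therefore the application rate = 27.763 mm/hr.


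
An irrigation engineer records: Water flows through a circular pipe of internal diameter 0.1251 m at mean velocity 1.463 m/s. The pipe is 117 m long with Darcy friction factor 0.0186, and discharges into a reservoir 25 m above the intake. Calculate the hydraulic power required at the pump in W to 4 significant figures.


Approach: apply continuity + Darcy-Weisbach + hydraulic power, Q = A*v; hf = f*(L/D)*(v^2/(2g)); H = static + hf; P = rho*g*Q*H.
Step 1 — flow rate (continuity, Q = A*v):
  A = pi*(0.1251/2)^2 = 0.0122915 m^2
  Q = 0.0122915 * 1.463 = 0.0179824 m^3/s
Step 2 — friction head loss (Darcy-Weisbach):
  hf = 0.0186 * (117/0.1251) * (1.463^2 / (2*9.81))
  hf = 1.89772 m
Step 3 — total head: H = 25 + 1.89772 = 26.8977 m
Step 4 — hydraulic power (P = rho*g*Q*H):
  P = 1000 * 9.81 * 0.0179824 * 26.8977 = 4745 W
Therefore the hydraulic power required at the pump = 4745 W.


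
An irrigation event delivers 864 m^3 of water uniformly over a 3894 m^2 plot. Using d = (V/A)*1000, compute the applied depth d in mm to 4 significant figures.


d = (864 / 3894) * 1000 = 221.9 mm
Therefore the applied depth d = 221.9 mm.


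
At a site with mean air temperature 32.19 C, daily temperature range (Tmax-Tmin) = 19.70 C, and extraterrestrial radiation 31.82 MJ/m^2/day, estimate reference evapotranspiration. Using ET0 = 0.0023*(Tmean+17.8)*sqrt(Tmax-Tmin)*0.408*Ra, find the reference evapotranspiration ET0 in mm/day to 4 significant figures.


ET0 = 0.0023*(32.19+17.8)*sqrt(19.70)*0.408*31.82 = 6.625 mm/day
Therefore the reference evapotranspiration ET0 = 6.625 mm/day.


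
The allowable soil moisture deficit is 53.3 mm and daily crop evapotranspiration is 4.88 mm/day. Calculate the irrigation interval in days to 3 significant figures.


Approach: apply the irrigation interval relation, interval = SMD / ETc.
interval = 53.3 / 4.88 = 10.9 days
Therefore the irrigation interval = 10.9 days.


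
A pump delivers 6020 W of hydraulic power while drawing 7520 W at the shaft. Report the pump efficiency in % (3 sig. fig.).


Approach: apply the efficiency ratio, eta = (P_out/P_in)*100.
eta = (6020 / 7520) * 100 = 80.1 %
Therefore the pump efficiency = 80.1 %.


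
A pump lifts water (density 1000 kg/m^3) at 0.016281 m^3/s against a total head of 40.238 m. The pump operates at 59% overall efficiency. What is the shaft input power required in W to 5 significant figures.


Approach: apply hydraulic power then efficiency conversion, P = rho*g*Q*H; P_in = P/eta.
Step 1 — hydraulic power (P = rho*g*Q*H):
  P = 1000 * 9.81 * 0.016281 * 40.238 = 6426.677 W
Step 2 — input power: P_in = P/eta = 6426.677 / 0.59 = 10893 W
Therefore the shaft input power required = 10893 W.


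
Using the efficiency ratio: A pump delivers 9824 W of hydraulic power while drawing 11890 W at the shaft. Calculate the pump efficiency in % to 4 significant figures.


Approach: apply the efficiency ratio, eta = (P_out/P_in)*100.
eta = (9824 / 11890) * 100 = 82.62 %
Therefore the pump efficiency = 82.62 %.


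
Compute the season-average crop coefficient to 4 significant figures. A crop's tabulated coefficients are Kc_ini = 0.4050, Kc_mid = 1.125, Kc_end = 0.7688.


Approach: apply a simple seasonal average, Kc_avg = (Kc_ini + Kc_mid + Kc_end)/3.
Kc_avg = (0.4050 + 1.125 + 0.7688)/3 = 0.7663
Therefore the season-average crop coefficient = 0.7663.


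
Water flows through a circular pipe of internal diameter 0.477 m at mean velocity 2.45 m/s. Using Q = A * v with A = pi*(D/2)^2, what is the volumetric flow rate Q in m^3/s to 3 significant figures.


A = pi*(0.477/2)^2 = 0.17870 m^2
Q = 0.17870 * 2.45 = 0.438 m^3/s
Therefore the volumetric flow rate Q = 0.438 m^3/s.


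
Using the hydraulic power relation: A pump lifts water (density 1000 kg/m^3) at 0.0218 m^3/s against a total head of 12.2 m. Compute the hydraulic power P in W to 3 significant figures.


Approach: apply the hydraulic power relation, P = rho*g*Q*H.
P = 1000 * 9.81 * 0.0218 * 12.2 = 2610 W
Therefore the hydraulic power P = 2610 W.


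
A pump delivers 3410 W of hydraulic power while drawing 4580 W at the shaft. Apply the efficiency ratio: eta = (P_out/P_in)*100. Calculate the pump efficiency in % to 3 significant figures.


eta = (3410 / 4580) * 100 = 74.5 %
Therefore the pump efficiency = 74.5 %.


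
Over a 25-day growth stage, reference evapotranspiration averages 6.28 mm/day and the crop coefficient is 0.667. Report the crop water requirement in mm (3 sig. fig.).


Approach: apply the crop water requirement relation, CWR = ET0 * Kc * days.
CWR = 6.28 * 0.667 * 25 = 105 mm
Therefore the crop water requirement = 105 mm.


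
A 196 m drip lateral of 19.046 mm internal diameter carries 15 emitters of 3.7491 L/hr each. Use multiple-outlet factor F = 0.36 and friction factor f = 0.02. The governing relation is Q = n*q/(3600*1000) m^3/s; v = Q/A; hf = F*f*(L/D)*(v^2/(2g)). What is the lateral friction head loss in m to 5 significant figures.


Q = 15*3.7491/(3600*1000) = 1.562125e-05 m^3/s
A = pi*(19.046e-3/2)^2 = 2.849033e-04 m^2, so v = Q/A = 0.05483001 m/s
hf = 0.36*0.02*(196/0.019046)*(0.05483001^2/(2*9.81)) = 0.011353 m
Therefore the lateral friction head loss = 0.011353 m.


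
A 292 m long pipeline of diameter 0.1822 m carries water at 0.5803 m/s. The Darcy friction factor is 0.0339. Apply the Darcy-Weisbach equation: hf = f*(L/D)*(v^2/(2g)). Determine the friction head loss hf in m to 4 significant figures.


hf = 0.0339 * (292/0.1822) * (0.5803^2 / (2*9.81))
hf = 0.9325 m
Therefore the friction head loss hf = 0.9325 m.


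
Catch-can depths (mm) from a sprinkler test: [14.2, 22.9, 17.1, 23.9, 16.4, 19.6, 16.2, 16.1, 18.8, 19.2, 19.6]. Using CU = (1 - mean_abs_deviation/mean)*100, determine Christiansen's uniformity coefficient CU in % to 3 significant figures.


mean = 18.545 mm
mean |d_i - mean| = 2.3140 mm
CU = (1 - 2.3140/18.545)*100 = 87.5 %
Therefore Christiansen's uniformity coefficient CU = 87.5 %.


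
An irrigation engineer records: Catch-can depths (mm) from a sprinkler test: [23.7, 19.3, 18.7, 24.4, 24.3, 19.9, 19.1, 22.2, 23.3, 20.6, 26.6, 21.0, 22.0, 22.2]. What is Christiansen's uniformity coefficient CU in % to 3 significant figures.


Approach: apply Christiansen's uniformity coefficient, CU = (1 - mean_abs_deviation/mean)*100.
mean = 21.950 mm
mean |d_i - mean| = 1.8714 mm
CU = (1 - 1.8714/21.950)*100 = 91.5 %
Therefore Christiansen's uniformity coefficient CU = 91.5 %.


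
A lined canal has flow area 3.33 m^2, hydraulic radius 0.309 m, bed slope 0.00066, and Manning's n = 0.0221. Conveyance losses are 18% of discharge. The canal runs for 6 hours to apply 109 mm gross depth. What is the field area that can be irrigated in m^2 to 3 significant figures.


Approach: apply Manning's equation with a conveyance and depth budget, Q = (1/n)*A*R^(2/3)*S^(1/2); Q_field = Q*(1-loss); Area = Q_field*t/(d/1000).
Step 1 — canal discharge (Manning's equation):
  Q = (1/0.0221) * 3.33 * 0.309^(2/3) * 0.00066^(1/2) = 1.7693 m^3/s
Step 2 — delivered flow: Q_field = 1.7693*(1 - 18/100) = 1.4508 m^3/s
Step 3 — volume delivered: V = 1.4508 * 6*3600 = 31337 m^3
Step 4 — area served: A = V / (depth/1000) = 31337 / 0.109 = 287000 m^2
Therefore the field area that can be irrigated = 287000 m^2.


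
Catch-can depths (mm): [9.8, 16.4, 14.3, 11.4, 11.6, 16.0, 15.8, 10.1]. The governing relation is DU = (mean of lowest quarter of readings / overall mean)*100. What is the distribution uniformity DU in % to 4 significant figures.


sorted lowest 2 of 8: [9.8, 10.1] -> mean = 9.95000 mm
overall mean = 13.1750 mm
DU = (9.95000/13.1750)*100 = 75.52 %
Therefore the distribution uniformity DU = 75.52 %.


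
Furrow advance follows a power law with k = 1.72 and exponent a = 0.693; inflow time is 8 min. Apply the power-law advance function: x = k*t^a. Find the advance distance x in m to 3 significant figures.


x = 1.72 * 8^0.693 = 7.27 m
Therefore the advance distance x = 7.27 m.


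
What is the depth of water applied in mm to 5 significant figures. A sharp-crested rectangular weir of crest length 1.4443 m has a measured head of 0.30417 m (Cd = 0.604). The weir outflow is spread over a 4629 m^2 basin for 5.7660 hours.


Approach: apply the rectangular weir equation with a volume-to-depth conversion, Q = (2/3)*Cd*L*sqrt(2g)*H^1.5; d = Q*t/A * 1000.
Step 1 — weir discharge:
  Q = (2/3)*0.604*1.4443*sqrt(2*9.81)*0.30417^1.5 = 0.4321427 m^3/s
Step 2 — volume: V = 0.4321427 * 5.7660*3600 = 8970.245 m^3
Step 3 — depth: d = V/A * 1000 = 8970.245/4629 * 1000 = 1937.8 mm
Therefore the depth of water applied = 1937.8 mm.


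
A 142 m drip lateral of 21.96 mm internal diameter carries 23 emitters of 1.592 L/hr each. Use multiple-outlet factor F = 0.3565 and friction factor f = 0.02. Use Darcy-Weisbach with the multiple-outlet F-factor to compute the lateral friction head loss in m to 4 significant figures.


Approach: apply Darcy-Weisbach with the multiple-outlet F-factor, Q = n*q/(3600*1000) m^3/s; v = Q/A; hf = F*f*(L/D)*(v^2/(2g)).
Q = 23*1.592/(3600*1000) = 1.01711e-05 m^3/s
A = pi*(21.96e-3/2)^2 = 3.78752e-04 m^2, so v = Q/A = 0.0268543 m/s
hf = 0.3565*0.02*(142/0.02196)*(0.0268543^2/(2*9.81)) = 0.001695 m
Therefore the lateral friction head loss = 0.001695 m.


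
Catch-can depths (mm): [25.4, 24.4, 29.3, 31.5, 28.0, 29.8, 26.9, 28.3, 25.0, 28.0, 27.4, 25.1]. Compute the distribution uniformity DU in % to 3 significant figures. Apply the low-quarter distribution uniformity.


Approach: apply the low-quarter distribution uniformity, DU = (mean of lowest quarter of readings / overall mean)*100.
sorted lowest 3 of 12: [24.4, 25.0, 25.1] -> mean = 24.833 mm
overall mean = 27.425 mm
DU = (24.833/27.425)*100 = 90.5 %
Therefore the distribution uniformity DU = 90.5 %.


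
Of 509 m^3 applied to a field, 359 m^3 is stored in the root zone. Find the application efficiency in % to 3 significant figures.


Approach: apply the application efficiency ratio, Ea = (stored/applied)*100.
Ea = (359/509)*100 = 70.5 %
Therefore the application efficiency = 70.5 %.


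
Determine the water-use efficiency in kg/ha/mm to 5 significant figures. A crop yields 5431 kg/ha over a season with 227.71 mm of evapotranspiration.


Approach: apply the water-use efficiency ratio, WUE = yield/ET.
WUE = 5431 / 227.71 = 23.851 kg/ha/mm
Therefore the water-use efficiency = 23.851 kg/ha/mm.


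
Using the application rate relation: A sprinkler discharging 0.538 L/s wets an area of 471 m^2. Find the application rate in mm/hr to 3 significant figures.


Approach: apply the application rate relation, rate = (Q/A)*3600.
rate = (0.538 / 471) * 3600 = 4.11 mm/hr
Therefore the application rate = 4.11 mm/hr.


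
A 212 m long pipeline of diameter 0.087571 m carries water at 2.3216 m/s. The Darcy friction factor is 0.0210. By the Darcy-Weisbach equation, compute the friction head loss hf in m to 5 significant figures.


Approach: apply the Darcy-Weisbach equation, hf = f*(L/D)*(v^2/(2g)).
hf = 0.0210 * (212/0.087571) * (2.3216^2 / (2*9.81))
hf = 13.966 m
Therefore the friction head loss hf = 13.966 m.


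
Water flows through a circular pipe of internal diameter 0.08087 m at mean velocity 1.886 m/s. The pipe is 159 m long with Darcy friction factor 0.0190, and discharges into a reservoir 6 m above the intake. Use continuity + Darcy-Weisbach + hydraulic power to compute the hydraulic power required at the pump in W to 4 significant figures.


Approach: apply continuity + Darcy-Weisbach + hydraulic power, Q = A*v; hf = f*(L/D)*(v^2/(2g)); H = static + hf; P = rho*g*Q*H.
Step 1 — flow rate (continuity, Q = A*v):
  A = pi*(0.08087/2)^2 = 0.00513647 m^2
  Q = 0.00513647 * 1.886 = 0.00968738 m^3/s
Step 2 — friction head loss (Darcy-Weisbach):
  hf = 0.0190 * (159/0.08087) * (1.886^2 / (2*9.81))
  hf = 6.77248 m
Step 3 — total head: H = 6 + 6.77248 = 12.7725 m
Step 4 — hydraulic power (P = rho*g*Q*H):
  P = 1000 * 9.81 * 0.00968738 * 12.7725 = 1214 W
Therefore the hydraulic power required at the pump = 1214 W.


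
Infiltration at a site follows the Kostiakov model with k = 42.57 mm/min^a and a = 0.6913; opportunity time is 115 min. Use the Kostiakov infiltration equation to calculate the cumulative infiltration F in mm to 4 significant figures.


Approach: apply the Kostiakov infiltration equation, F = k*t^a.
F = 42.57 * 115^0.6913 = 1132 mm
Therefore the cumulative infiltration F = 1132 mm.


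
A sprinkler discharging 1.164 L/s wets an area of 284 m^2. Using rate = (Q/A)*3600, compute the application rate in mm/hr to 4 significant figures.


rate = (1.164 / 284) * 3600 = 14.75 mm/hr
Therefore the application rate = 14.75 mm/hr.


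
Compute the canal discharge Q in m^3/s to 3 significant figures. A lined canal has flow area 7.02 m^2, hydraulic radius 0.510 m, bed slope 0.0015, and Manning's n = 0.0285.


Approach: apply Manning's equation, Q = (1/n)*A*R^(2/3)*S^(1/2).
Q = (1/0.0285) * 7.02 * 0.510^(2/3) * 0.0015^(1/2) = 6.09 m^3/s
Therefore the canal discharge Q = 6.09 m^3/s.


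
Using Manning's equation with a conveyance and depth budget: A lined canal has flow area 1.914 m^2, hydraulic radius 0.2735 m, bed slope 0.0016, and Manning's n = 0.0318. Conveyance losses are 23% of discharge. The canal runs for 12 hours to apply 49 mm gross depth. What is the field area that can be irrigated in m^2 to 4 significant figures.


Approach: apply Manning's equation with a conveyance and depth budget, Q = (1/n)*A*R^(2/3)*S^(1/2); Q_field = Q*(1-loss); Area = Q_field*t/(d/1000).
Step 1 — canal discharge (Manning's equation):
  Q = (1/0.0318) * 1.914 * 0.2735^(2/3) * 0.0016^(1/2) = 1.01441 m^3/s
Step 2 — delivered flow: Q_field = 1.01441*(1 - 23/100) = 0.781095 m^3/s
Step 3 — volume delivered: V = 0.781095 * 12*3600 = 33743.3 m^3
Step 4 — area served: A = V / (depth/1000) = 33743.3 / 0.049 = 688600 m^2
Therefore the field area that can be irrigated = 688600 m^2.


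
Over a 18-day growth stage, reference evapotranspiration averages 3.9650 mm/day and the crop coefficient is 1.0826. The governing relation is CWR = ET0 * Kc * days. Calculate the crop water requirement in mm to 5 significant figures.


CWR = 3.9650 * 1.0826 * 18 = 77.265 mm
Therefore the crop water requirement = 77.265 mm.


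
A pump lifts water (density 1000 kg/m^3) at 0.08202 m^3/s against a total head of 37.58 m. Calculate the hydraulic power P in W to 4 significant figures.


Approach: apply the hydraulic power relation, P = rho*g*Q*H.
P = 1000 * 9.81 * 0.08202 * 37.58 = 30240 W
Therefore the hydraulic power P = 30240 W.


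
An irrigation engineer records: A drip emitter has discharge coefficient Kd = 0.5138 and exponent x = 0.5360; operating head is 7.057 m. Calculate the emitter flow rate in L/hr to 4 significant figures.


Approach: apply the emitter characteristic equation, q = Kd * h^x.
q = 0.5138 * 7.057^0.5360 = 1.464 L/hr
Therefore the emitter flow rate = 1.464 L/hr.


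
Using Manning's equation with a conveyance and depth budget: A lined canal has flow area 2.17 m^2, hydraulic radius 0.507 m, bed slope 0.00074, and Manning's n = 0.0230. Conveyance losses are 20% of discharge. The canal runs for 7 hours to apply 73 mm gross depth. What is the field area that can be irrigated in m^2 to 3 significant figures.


Approach: apply Manning's equation with a conveyance and depth budget, Q = (1/n)*A*R^(2/3)*S^(1/2); Q_field = Q*(1-loss); Area = Q_field*t/(d/1000).
Step 1 — canal discharge (Manning's equation):
  Q = (1/0.0230) * 2.17 * 0.507^(2/3) * 0.00074^(1/2) = 1.6319 m^3/s
Step 2 — delivered flow: Q_field = 1.6319*(1 - 20/100) = 1.3055 m^3/s
Step 3 — volume delivered: V = 1.3055 * 7*3600 = 32899 m^3
Step 4 — area served: A = V / (depth/1000) = 32899 / 0.073 = 451000 m^2
Therefore the field area that can be irrigated = 451000 m^2.


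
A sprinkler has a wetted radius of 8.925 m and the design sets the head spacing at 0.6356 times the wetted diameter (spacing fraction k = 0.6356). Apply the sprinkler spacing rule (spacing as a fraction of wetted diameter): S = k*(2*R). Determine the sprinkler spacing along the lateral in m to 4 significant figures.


S = 0.6356 * (2 * 8.925) = 11.35 m
Therefore the sprinkler spacing along the lateral = 11.35 m.


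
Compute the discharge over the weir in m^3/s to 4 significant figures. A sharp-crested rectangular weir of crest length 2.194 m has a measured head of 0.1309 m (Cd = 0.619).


Approach: apply the rectangular weir equation, Q = (2/3)*Cd*L*sqrt(2g)*H^1.5.
Q = (2/3)*0.619*2.194*sqrt(2*9.81)*0.1309^1.5 = 0.1899 m^3/s
Therefore the discharge over the weir = 0.1899 m^3/s.


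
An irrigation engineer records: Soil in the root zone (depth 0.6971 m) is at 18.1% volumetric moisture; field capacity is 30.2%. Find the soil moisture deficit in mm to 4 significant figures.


Approach: apply the soil moisture deficit relation, SMD = (FC - theta)/100 * depth * 1000.
SMD = (30.2 - 18.1)/100 * 0.6971 * 1000 = 84.35 mm
Therefore the soil moisture deficit = 84.35 mm.


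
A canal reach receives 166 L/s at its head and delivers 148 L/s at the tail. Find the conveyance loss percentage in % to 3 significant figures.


Approach: apply the conveyance loss ratio, loss% = ((Q_head - Q_tail)/Q_head)*100.
loss = ((166 - 148)/166)*100 = 10.8 %
Therefore the conveyance loss percentage = 10.8 %.


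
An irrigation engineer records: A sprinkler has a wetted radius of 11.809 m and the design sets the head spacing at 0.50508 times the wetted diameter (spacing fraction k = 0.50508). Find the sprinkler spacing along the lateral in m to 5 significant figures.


Approach: apply the sprinkler spacing rule (spacing as a fraction of wetted diameter), S = k*(2*R).
S = 0.50508 * (2 * 11.809) = 11.929 m
Therefore the sprinkler spacing along the lateral = 11.929 m.


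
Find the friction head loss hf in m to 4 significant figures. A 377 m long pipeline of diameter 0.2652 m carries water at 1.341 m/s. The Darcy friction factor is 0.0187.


Approach: apply the Darcy-Weisbach equation, hf = f*(L/D)*(v^2/(2g)).
hf = 0.0187 * (377/0.2652) * (1.341^2 / (2*9.81))
hf = 2.437 m
Therefore the friction head loss hf = 2.437 m.


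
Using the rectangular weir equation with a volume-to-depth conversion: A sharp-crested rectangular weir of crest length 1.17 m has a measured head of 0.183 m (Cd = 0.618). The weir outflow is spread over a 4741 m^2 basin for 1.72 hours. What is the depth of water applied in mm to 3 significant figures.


Approach: apply the rectangular weir equation with a volume-to-depth conversion, Q = (2/3)*Cd*L*sqrt(2g)*H^1.5; d = Q*t/A * 1000.
Step 1 — weir discharge:
  Q = (2/3)*0.618*1.17*sqrt(2*9.81)*0.183^1.5 = 0.16715 m^3/s
Step 2 — volume: V = 0.16715 * 1.72*3600 = 1035.0 m^3
Step 3 — depth: d = V/A * 1000 = 1035.0/4741 * 1000 = 218 mm
Therefore the depth of water applied = 218 mm.


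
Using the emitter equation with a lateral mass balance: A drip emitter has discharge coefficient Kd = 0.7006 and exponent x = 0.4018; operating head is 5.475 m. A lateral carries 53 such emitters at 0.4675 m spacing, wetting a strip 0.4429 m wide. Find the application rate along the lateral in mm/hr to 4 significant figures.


Approach: apply the emitter equation with a lateral mass balance, q = Kd*h^x; Q = n*q; rate = Q/(n*spacing*width).
Step 1 — single emitter flow (q = Kd*h^x):
  q = 0.7006 * 5.475^0.4018 = 1.38724 L/hr
Step 2 — total lateral flow: Q = 53 * 1.38724 = 73.5239 L/hr
Step 3 — wetted area: A = 53 * 0.4675 * 0.4429 = 10.9740 m^2
Step 4 — application rate: Q/A = 73.5239/10.9740 = 6.700 mm/hr
Therefore the application rate along the lateral = 6.700 mm/hr.


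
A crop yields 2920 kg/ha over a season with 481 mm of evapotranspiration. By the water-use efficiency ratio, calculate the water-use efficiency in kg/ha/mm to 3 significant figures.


Approach: apply the water-use efficiency ratio, WUE = yield/ET.
WUE = 2920 / 481 = 6.07 kg/ha/mm
Therefore the water-use efficiency = 6.07 kg/ha/mm.


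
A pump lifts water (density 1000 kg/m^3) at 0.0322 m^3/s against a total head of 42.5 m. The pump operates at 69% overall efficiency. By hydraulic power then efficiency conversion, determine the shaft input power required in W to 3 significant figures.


Approach: apply hydraulic power then efficiency conversion, P = rho*g*Q*H; P_in = P/eta.
Step 1 — hydraulic power (P = rho*g*Q*H):
  P = 1000 * 9.81 * 0.0322 * 42.5 = 13425 W
Step 2 — input power: P_in = P/eta = 13425 / 0.69 = 19500 W
Therefore the shaft input power required = 19500 W.


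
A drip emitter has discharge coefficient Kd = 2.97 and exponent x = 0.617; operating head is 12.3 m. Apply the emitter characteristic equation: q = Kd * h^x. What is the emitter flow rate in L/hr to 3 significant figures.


q = 2.97 * 12.3^0.617 = 14.0 L/hr
Therefore the emitter flow rate = 14.0 L/hr.


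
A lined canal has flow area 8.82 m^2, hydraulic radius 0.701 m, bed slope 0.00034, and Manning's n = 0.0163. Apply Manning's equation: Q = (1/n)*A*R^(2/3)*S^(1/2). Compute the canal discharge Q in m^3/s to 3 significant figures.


Q = (1/0.0163) * 8.82 * 0.701^(2/3) * 0.00034^(1/2) = 7.87 m^3/s
Therefore the canal discharge Q = 7.87 m^3/s.


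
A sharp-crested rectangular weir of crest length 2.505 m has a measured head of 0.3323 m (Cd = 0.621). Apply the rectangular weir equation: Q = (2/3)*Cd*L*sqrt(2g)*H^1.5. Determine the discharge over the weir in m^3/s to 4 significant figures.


Q = (2/3)*0.621*2.505*sqrt(2*9.81)*0.3323^1.5 = 0.8799 m^3/s
Therefore the discharge over the weir = 0.8799 m^3/s.


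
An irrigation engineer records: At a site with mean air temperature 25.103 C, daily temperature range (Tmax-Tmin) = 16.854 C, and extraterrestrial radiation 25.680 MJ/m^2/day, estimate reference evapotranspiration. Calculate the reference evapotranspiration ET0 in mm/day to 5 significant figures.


Approach: apply the Hargreaves-Samani method, ET0 = 0.0023*(Tmean+17.8)*sqrt(Tmax-Tmin)*0.408*Ra.
ET0 = 0.0023*(25.103+17.8)*sqrt(16.854)*0.408*25.680 = 4.2445 mm/day
Therefore the reference evapotranspiration ET0 = 4.2445 mm/day.


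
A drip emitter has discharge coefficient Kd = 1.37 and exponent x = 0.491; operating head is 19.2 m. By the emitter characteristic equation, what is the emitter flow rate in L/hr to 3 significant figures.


Approach: apply the emitter characteristic equation, q = Kd * h^x.
q = 1.37 * 19.2^0.491 = 5.85 L/hr
Therefore the emitter flow rate = 5.85 L/hr.


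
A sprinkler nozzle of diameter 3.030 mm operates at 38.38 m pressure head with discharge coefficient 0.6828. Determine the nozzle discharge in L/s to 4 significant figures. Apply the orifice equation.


Approach: apply the orifice equation, Q = Cd*A*sqrt(2*g*h), A = pi*(d/2)^2.
A = pi*(3.030e-3/2)^2 = 7.21066e-06 m^2
Q = 0.6828 * 7.21066e-06 * sqrt(2*9.81*38.38) * 1000 = 0.1351 L/s
Therefore the nozzle discharge = 0.1351 L/s.


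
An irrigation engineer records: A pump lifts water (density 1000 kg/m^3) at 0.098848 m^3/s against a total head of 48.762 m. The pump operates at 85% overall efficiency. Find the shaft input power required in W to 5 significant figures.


Approach: apply hydraulic power then efficiency conversion, P = rho*g*Q*H; P_in = P/eta.
Step 1 — hydraulic power (P = rho*g*Q*H):
  P = 1000 * 9.81 * 0.098848 * 48.762 = 47284.46 W
Step 2 — input power: P_in = P/eta = 47284.46 / 0.85 = 55629 W
Therefore the shaft input power required = 55629 W.


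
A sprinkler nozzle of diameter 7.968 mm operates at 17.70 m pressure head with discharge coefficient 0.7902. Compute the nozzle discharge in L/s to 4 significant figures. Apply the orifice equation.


Approach: apply the orifice equation, Q = Cd*A*sqrt(2*g*h), A = pi*(d/2)^2.
A = pi*(7.968e-3/2)^2 = 4.98642e-05 m^2
Q = 0.7902 * 4.98642e-05 * sqrt(2*9.81*17.70) * 1000 = 0.7343 L/s
Therefore the nozzle discharge = 0.7343 L/s.


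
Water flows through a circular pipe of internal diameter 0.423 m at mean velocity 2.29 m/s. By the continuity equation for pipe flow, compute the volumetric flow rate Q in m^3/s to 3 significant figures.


Approach: apply the continuity equation for pipe flow, Q = A * v with A = pi*(D/2)^2.
A = pi*(0.423/2)^2 = 0.14053 m^2
Q = 0.14053 * 2.29 = 0.322 m^3/s
Therefore the volumetric flow rate Q = 0.322 m^3/s.


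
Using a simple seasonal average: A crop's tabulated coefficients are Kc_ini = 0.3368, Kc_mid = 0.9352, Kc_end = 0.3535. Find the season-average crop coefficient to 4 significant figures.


Approach: apply a simple seasonal average, Kc_avg = (Kc_ini + Kc_mid + Kc_end)/3.
Kc_avg = (0.3368 + 0.9352 + 0.3535)/3 = 0.5418
Therefore the season-average crop coefficient = 0.5418.


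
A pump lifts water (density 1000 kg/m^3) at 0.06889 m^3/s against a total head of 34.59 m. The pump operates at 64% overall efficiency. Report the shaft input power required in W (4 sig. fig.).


Approach: apply hydraulic power then efficiency conversion, P = rho*g*Q*H; P_in = P/eta.
Step 1 — hydraulic power (P = rho*g*Q*H):
  P = 1000 * 9.81 * 0.06889 * 34.59 = 23376.3 W
Step 2 — input power: P_in = P/eta = 23376.3 / 0.64 = 36530 W
Therefore the shaft input power required = 36530 W.


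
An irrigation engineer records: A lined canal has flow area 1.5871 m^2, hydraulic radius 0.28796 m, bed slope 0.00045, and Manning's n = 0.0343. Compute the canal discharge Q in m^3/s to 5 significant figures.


Approach: apply Manning's equation, Q = (1/n)*A*R^(2/3)*S^(1/2).
Q = (1/0.0343) * 1.5871 * 0.28796^(2/3) * 0.00045^(1/2) = 0.42803 m^3/s
Therefore the canal discharge Q = 0.42803 m^3/s.


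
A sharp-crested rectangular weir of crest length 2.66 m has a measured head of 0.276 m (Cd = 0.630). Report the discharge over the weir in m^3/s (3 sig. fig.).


Approach: apply the rectangular weir equation, Q = (2/3)*Cd*L*sqrt(2g)*H^1.5.
Q = (2/3)*0.630*2.66*sqrt(2*9.81)*0.276^1.5 = 0.718 m^3/s
Therefore the discharge over the weir = 0.718 m^3/s.


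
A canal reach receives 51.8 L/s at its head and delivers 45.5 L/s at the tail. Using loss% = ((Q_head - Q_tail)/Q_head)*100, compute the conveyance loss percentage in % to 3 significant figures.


loss = ((51.8 - 45.5)/51.8)*100 = 12.2 %
Therefore the conveyance loss percentage = 12.2 %.


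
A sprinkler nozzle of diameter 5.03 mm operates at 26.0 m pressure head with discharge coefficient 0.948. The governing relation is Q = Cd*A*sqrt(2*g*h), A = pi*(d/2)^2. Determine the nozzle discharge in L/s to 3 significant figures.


A = pi*(5.03e-3/2)^2 = 1.9871e-05 m^2
Q = 0.948 * 1.9871e-05 * sqrt(2*9.81*26.0) * 1000 = 0.425 L/s
Therefore the nozzle discharge = 0.425 L/s.


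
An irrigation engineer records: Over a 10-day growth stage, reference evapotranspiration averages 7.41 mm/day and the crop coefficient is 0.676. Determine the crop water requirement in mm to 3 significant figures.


Approach: apply the crop water requirement relation, CWR = ET0 * Kc * days.
CWR = 7.41 * 0.676 * 10 = 50.1 mm
Therefore the crop water requirement = 50.1 mm.


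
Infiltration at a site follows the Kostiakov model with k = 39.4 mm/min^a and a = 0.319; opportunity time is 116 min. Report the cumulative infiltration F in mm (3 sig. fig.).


Approach: apply the Kostiakov infiltration equation, F = k*t^a.
F = 39.4 * 116^0.319 = 179 mm
Therefore the cumulative infiltration F = 179 mm.
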